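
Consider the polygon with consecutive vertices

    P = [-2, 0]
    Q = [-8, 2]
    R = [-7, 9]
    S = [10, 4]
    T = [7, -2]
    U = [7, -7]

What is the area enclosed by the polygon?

138.5

Σ = (-4) + (-58) + (-118) + (-48) + (-35) + (-14) = -277
Area = |Σ|/2 = 138.5.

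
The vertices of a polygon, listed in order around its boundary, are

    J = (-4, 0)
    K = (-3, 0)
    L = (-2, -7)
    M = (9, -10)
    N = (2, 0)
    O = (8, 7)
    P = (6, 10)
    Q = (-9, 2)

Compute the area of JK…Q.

143

Apply Gauss's area formula: 2A = Σ (x_i·y_{i+1} − x_{i+1}·y_i), indices taken mod 8.
Σ = (0) + (21) + (83) + (20) + (14) + (38) + (102) + (8) = 286
Area = |Σ|/2 = 143.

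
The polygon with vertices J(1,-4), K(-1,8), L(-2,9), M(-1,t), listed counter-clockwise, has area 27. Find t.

The doubled signed area Σ (x_i y_{i+1} − x_{i+1} y_i) is linear in t.
With t=0 it equals 24; the coefficient of t is -3 (from the two edges through M).
So -3·t + 24 = 2·27 = 54 ⇒ t = -10.

-10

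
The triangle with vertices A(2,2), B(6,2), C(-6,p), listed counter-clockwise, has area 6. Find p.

The doubled signed area Σ (x_i y_{i+1} − x_{i+1} y_i) is linear in p.
With p=0 it equals -8; the coefficient of p is 4 (from the two edges through C).
So 4·p + -8 = 2·6 = 12 ⇒ p = 5.

5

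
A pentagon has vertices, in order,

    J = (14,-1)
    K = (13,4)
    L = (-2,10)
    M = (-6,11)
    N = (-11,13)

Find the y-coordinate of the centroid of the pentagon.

71/13

Apply the shoelace (surveyor's) formula. First the cross-terms c_i = x_i·y_{i+1} − x_{i+1}·y_i:
  69, 138, 38, 43, -171  ⇒  2A = 117, A = 58.5.
Then Σ (y_i + y_{i+1})·c_i = 1917, so ȳ = 1917 / (6·58.5) = 71/13.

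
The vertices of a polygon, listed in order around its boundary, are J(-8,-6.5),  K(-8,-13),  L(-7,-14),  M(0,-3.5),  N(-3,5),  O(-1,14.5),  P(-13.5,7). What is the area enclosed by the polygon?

Apply the surveyor's formula: 2A = Σ (x_i·y_{i+1} − x_{i+1}·y_i), indices taken mod 7.
Σ = (52) + (21) + (24.5) + (-10.5) + (-38.5) + (188.75) + (143.75) = 381
Area = |Σ|/2 = 190.5.

190.5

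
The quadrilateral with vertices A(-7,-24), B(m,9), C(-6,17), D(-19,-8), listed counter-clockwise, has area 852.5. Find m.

23

The doubled signed area Σ (x_i y_{i+1} − x_{i+1} y_i) is linear in m.
With m=0 it equals 762; the coefficient of m is 41 (from the two edges through B).
So 41·m + 762 = 2·852.5 = 1705 ⇒ m = 23.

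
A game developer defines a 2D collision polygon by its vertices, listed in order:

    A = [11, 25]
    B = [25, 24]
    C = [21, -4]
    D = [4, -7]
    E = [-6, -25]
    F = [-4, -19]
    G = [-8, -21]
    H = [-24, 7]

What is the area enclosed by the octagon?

1264.5

Apply Gauss's area formula: 2A = Σ (x_i·y_{i+1} − x_{i+1}·y_i), indices taken mod 8.
Cross-terms: -361, -604, -131, -142, 14, -68, -560, -677  ⇒  Σ = -2529
Area = |Σ|/2 = 1264.5.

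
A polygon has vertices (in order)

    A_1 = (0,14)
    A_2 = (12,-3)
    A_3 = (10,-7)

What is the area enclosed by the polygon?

Apply Gauss's area formula: 2A = Σ (x_i·y_{i+1} − x_{i+1}·y_i), indices taken mod 3.
A_1→A_2: (0)(-3) − (12)(14) = -168
A_2→A_3: (12)(-7) − (10)(-3) = -54
A_3→A_1: (10)(14) − (0)(-7) = 140
Σ = -82
Area = |Σ|/2 = 41.

41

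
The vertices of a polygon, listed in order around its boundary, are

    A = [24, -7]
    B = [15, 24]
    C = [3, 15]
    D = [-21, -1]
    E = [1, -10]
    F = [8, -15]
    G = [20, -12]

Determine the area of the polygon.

Σ = (681) + (153) + (312) + (211) + (65) + (204) + (148) = 1774
Area = |Σ|/2 = 887.

887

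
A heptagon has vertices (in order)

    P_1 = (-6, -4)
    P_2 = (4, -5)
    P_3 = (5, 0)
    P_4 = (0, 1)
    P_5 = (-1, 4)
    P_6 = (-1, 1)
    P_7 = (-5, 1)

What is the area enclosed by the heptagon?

55

Apply Gauss's area formula: 2A = Σ (x_i·y_{i+1} − x_{i+1}·y_i), indices taken mod 7.
P_1→P_2: (-6)(-5) − (4)(-4) = 46
P_2→P_3: (4)(0) − (5)(-5) = 25
P_3→P_4: (5)(1) − (0)(0) = 5
P_4→P_5: (0)(4) − (-1)(1) = 1
P_5→P_6: (-1)(1) − (-1)(4) = 3
P_6→P_7: (-1)(1) − (-5)(1) = 4
P_7→P_1: (-5)(-4) − (-6)(1) = 26
Σ = 110
Area = |Σ|/2 = 55.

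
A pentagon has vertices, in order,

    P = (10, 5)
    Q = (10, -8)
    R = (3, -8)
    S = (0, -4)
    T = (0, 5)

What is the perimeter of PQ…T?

|PQ| = √((0)² + (-13)²) = √169 = 13
|QR| = √((-7)² + (0)²) = √49 = 7
|RS| = √((-3)² + (4)²) = √25 = 5
|ST| = √((0)² + (9)²) = √81 = 9
|TP| = √((10)² + (0)²) = √100 = 10
Perimeter = 13 + 7 + 5 + 9 + 10 = 44.

44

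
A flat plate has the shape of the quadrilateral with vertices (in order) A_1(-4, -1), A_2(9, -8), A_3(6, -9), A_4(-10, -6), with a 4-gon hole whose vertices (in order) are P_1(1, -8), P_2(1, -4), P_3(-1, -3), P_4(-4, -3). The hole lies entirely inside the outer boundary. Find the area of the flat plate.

54.5

Outer boundary:
Apply Gauss's area formula: 2A = Σ (x_i·y_{i+1} − x_{i+1}·y_i), indices taken mod 4.
Σ = (41) + (-33) + (-126) + (-14) = -132
Area = |Σ|/2 = 66.
Hole:
Apply the surveyor's formula: 2A = Σ (x_i·y_{i+1} − x_{i+1}·y_i), indices taken mod 4.
Cross-terms: 4, -7, -9, 35  ⇒  Σ = 23
Area = |Σ|/2 = 11.5.
Net area = 66 − 11.5 = 54.5.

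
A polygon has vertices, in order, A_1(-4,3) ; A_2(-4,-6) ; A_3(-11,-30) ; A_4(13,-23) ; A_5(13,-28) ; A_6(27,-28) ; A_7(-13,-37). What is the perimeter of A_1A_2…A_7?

160

|A_1A_2| = √((0)² + (-9)²) = √81 = 9
|A_2A_3| = √((-7)² + (-24)²) = √625 = 25
|A_3A_4| = √((24)² + (7)²) = √625 = 25
|A_4A_5| = √((0)² + (-5)²) = √25 = 5
|A_5A_6| = √((14)² + (0)²) = √196 = 14
|A_6A_7| = √((-40)² + (-9)²) = √1681 = 41
|A_7A_1| = √((9)² + (40)²) = √1681 = 41
Perimeter = 9 + 25 + 25 + 5 + 14 + 41 + 41 = 160.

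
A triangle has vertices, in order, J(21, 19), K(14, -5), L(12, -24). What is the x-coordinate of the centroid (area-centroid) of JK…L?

Apply the shoelace (surveyor's) formula. First the cross-terms c_i = x_i·y_{i+1} − x_{i+1}·y_i:
  -371, -276, 732  ⇒  2A = 85, A = 42.5.
Then Σ (x_i + x_{i+1})·c_i = 3995, so x̄ = 3995 / (6·42.5) = 47/3.

47/3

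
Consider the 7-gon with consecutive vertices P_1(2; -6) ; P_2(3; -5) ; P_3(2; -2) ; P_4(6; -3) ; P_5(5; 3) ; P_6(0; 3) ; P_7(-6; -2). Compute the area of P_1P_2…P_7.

62

Apply Gauss's area formula: 2A = Σ (x_i·y_{i+1} − x_{i+1}·y_i), indices taken mod 7.
Σ = (8) + (4) + (6) + (33) + (15) + (18) + (40) = 124
Area = |Σ|/2 = 62.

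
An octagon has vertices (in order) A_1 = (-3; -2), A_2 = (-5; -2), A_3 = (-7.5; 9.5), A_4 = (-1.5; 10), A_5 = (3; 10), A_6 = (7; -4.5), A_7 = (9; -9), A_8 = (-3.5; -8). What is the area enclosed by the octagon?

Apply the surveyor's formula: 2A = Σ (x_i·y_{i+1} − x_{i+1}·y_i), indices taken mod 8.
Cross-terms: -4, -62.5, -60.75, -45, -83.5, -22.5, -103.5, -17  ⇒  Σ = -398.75
Area = |Σ|/2 = 199.375.

199.375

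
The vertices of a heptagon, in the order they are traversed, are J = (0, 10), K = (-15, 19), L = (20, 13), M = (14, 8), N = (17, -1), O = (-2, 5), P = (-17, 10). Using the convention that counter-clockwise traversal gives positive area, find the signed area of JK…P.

Apply the shoelace (surveyor's) formula: 2A = Σ (x_i·y_{i+1} − x_{i+1}·y_i), indices taken mod 7.
Cross-terms: 150, -575, -22, -150, 83, 65, -170  ⇒  Σ = -619
Signed area = Σ/2 = -309.5 (negative ⇒ clockwise traversal).

-309.5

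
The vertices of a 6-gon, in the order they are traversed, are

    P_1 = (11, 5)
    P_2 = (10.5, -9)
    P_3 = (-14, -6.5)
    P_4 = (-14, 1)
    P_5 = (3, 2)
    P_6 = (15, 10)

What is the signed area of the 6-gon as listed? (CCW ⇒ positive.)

-258.375

Apply the shoelace (surveyor's) formula: 2A = Σ (x_i·y_{i+1} − x_{i+1}·y_i), indices taken mod 6.
P_1→P_2: (11)(-9) − (10.5)(5) = -151.5
P_2→P_3: (10.5)(-6.5) − (-14)(-9) = -194.25
P_3→P_4: (-14)(1) − (-14)(-6.5) = -105
P_4→P_5: (-14)(2) − (3)(1) = -31
P_5→P_6: (3)(10) − (15)(2) = 0
P_6→P_1: (15)(5) − (11)(10) = -35
Σ = -516.75
Signed area = Σ/2 = -258.375 (negative ⇒ clockwise traversal).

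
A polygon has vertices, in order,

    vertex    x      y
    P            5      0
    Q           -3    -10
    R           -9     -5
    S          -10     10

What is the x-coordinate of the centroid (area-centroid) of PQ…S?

-106/27

Apply the surveyor's formula. First the cross-terms c_i = x_i·y_{i+1} − x_{i+1}·y_i:
  -50, -75, -140, -50  ⇒  2A = -315, A = -157.5.
Then Σ (x_i + x_{i+1})·c_i = 3710, so x̄ = 3710 / (6·(-157.5)) = -106/27.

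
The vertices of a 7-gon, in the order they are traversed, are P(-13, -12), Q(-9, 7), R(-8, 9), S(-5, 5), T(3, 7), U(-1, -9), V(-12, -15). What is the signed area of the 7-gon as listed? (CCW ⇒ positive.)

Apply Gauss's area formula: 2A = Σ (x_i·y_{i+1} − x_{i+1}·y_i), indices taken mod 7.
Σ = (-199) + (-25) + (5) + (-50) + (-20) + (-93) + (-51) = -433
Signed area = Σ/2 = -216.5 (negative ⇒ clockwise traversal).

-216.5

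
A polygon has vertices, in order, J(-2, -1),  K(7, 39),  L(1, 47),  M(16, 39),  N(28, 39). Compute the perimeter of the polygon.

130

|JK| = √((9)² + (40)²) = √1681 = 41
|KL| = √((-6)² + (8)²) = √100 = 10
|LM| = √((15)² + (-8)²) = √289 = 17
|MN| = √((12)² + (0)²) = √144 = 12
|NJ| = √((-30)² + (-40)²) = √2500 = 50
Perimeter = 41 + 10 + 17 + 12 + 50 = 130.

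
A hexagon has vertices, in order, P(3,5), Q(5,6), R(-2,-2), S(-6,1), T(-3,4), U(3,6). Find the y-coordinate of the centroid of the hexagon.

493/219

Apply Gauss's area formula. First the cross-terms c_i = x_i·y_{i+1} − x_{i+1}·y_i:
  -7, 2, -14, -21, -30, -3  ⇒  2A = -73, A = -36.5.
Then Σ (y_i + y_{i+1})·c_i = -493, so ȳ = -493 / (6·(-36.5)) = 493/219.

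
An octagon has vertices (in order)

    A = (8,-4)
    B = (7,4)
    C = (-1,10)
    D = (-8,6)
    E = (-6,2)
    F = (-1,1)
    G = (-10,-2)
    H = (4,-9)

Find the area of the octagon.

195

Apply the shoelace (surveyor's) formula: 2A = Σ (x_i·y_{i+1} − x_{i+1}·y_i), indices taken mod 8.
A→B: (8)(4) − (7)(-4) = 60
B→C: (7)(10) − (-1)(4) = 74
C→D: (-1)(6) − (-8)(10) = 74
D→E: (-8)(2) − (-6)(6) = 20
E→F: (-6)(1) − (-1)(2) = -4
F→G: (-1)(-2) − (-10)(1) = 12
G→H: (-10)(-9) − (4)(-2) = 98
H→A: (4)(-4) − (8)(-9) = 56
Σ = 390
Area = |Σ|/2 = 195.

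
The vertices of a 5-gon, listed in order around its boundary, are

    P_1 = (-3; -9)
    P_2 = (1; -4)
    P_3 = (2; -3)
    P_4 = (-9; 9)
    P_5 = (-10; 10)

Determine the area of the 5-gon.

Cross-terms: 21, 5, -9, 0, 120  ⇒  Σ = 137
Area = |Σ|/2 = 68.5.

68.5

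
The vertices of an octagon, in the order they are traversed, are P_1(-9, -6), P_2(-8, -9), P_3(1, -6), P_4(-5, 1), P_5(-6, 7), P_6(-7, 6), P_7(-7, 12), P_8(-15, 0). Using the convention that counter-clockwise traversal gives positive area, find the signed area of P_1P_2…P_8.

Cross-terms: 33, 57, -29, -29, 13, -42, 180, 90  ⇒  Σ = 273
Signed area = Σ/2 = 136.5 (positive ⇒ counter-clockwise traversal).

136.5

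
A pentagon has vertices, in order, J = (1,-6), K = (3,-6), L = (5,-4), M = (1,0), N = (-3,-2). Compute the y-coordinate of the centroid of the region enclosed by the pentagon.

-124/39

Apply the surveyor's formula. First the cross-terms c_i = x_i·y_{i+1} − x_{i+1}·y_i:
  12, 18, 4, -2, 20  ⇒  2A = 52, A = 26.
Then Σ (y_i + y_{i+1})·c_i = -496, so ȳ = -496 / (6·26) = -124/39.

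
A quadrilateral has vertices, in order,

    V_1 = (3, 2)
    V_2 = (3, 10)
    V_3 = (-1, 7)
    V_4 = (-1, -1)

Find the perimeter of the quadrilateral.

|V_1V_2| = √((0)² + (8)²) = √64 = 8
|V_2V_3| = √((-4)² + (-3)²) = √25 = 5
|V_3V_4| = √((0)² + (-8)²) = √64 = 8
|V_4V_1| = √((4)² + (3)²) = √25 = 5
Perimeter = 8 + 5 + 8 + 5 = 26.

26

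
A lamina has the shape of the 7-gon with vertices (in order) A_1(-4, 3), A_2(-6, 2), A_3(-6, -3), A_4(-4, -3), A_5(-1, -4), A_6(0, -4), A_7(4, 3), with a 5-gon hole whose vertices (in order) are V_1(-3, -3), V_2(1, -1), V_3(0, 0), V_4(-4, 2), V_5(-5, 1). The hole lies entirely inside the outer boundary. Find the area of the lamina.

36.5

Outer boundary:
Apply the shoelace formula: 2A = Σ (x_i·y_{i+1} − x_{i+1}·y_i), indices taken mod 7.
Σ = (10) + (30) + (6) + (13) + (4) + (16) + (24) = 103
Area = |Σ|/2 = 51.5.
Hole:
Σ = (6) + (0) + (0) + (6) + (18) = 30
Area = |Σ|/2 = 15.
Net area = 51.5 − 15 = 36.5.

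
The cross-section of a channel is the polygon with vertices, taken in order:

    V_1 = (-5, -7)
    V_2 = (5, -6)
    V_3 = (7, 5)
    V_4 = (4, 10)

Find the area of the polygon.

V_1→V_2: (-5)(-6) − (5)(-7) = 65
V_2→V_3: (5)(5) − (7)(-6) = 67
V_3→V_4: (7)(10) − (4)(5) = 50
V_4→V_1: (4)(-7) − (-5)(10) = 22
Σ = 204
Area = |Σ|/2 = 102.

102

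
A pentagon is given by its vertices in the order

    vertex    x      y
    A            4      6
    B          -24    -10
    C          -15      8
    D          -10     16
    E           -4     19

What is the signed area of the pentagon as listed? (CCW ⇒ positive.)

Cross-terms: 104, -342, -160, -126, -100  ⇒  Σ = -624
Signed area = Σ/2 = -312 (negative ⇒ clockwise traversal).

-312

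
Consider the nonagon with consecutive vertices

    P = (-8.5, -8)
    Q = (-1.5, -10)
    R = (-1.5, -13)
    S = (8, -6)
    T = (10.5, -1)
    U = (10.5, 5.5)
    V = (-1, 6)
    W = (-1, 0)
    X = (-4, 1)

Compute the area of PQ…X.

Apply the shoelace formula: 2A = Σ (x_i·y_{i+1} − x_{i+1}·y_i), indices taken mod 9.
Σ = (73) + (4.5) + (113) + (55) + (68.25) + (68.5) + (6) + (-1) + (40.5) = 427.75
Area = |Σ|/2 = 213.875.

213.875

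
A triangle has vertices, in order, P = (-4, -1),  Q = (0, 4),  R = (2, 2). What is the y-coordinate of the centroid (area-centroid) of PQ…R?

Apply Gauss's area formula. First the cross-terms c_i = x_i·y_{i+1} − x_{i+1}·y_i:
  -16, -8, 6  ⇒  2A = -18, A = -9.
Then Σ (y_i + y_{i+1})·c_i = -90, so ȳ = -90 / (6·(-9)) = 5/3.

5/3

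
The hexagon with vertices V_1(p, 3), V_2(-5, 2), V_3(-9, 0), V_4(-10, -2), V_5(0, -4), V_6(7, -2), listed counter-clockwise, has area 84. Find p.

Write out the shoelace sum; only the two edges meeting at V_1 involve p:
2·Area = [(7·3 − p·(-2)) + (p·2 − (-5)·3)] + 104
       = 4·p + 140 = 168
⇒ p = 7.

7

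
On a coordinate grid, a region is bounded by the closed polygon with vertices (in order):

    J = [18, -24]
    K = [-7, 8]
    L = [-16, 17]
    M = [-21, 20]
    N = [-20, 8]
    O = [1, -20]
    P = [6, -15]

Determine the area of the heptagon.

J→K: (18)(8) − (-7)(-24) = -24
K→L: (-7)(17) − (-16)(8) = 9
L→M: (-16)(20) − (-21)(17) = 37
M→N: (-21)(8) − (-20)(20) = 232
N→O: (-20)(-20) − (1)(8) = 392
O→P: (1)(-15) − (6)(-20) = 105
P→J: (6)(-24) − (18)(-15) = 126
Σ = 877
Area = |Σ|/2 = 438.5.

438.5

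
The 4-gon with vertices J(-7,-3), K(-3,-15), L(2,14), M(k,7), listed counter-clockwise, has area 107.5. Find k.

The doubled signed area Σ (x_i y_{i+1} − x_{i+1} y_i) is linear in k.
With k=0 it equals 147; the coefficient of k is -17 (from the two edges through M).
So -17·k + 147 = 2·107.5 = 215 ⇒ k = -4.

-4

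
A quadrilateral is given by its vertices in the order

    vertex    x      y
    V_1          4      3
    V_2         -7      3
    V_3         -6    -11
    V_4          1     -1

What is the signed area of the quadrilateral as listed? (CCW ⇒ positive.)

Σ = (33) + (95) + (17) + (7) = 152
Signed area = Σ/2 = 76 (positive ⇒ counter-clockwise traversal).

76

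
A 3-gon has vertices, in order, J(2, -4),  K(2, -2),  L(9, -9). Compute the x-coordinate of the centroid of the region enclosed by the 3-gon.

Apply the surveyor's formula. First the cross-terms c_i = x_i·y_{i+1} − x_{i+1}·y_i:
  4, 0, -18  ⇒  2A = -14, A = -7.
Then Σ (x_i + x_{i+1})·c_i = -182, so x̄ = -182 / (6·(-7)) = 13/3.

13/3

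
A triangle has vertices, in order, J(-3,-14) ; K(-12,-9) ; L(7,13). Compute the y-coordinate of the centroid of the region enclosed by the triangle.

Apply Gauss's area formula. First the cross-terms c_i = x_i·y_{i+1} − x_{i+1}·y_i:
  -141, -93, -59  ⇒  2A = -293, A = -146.5.
Then Σ (y_i + y_{i+1})·c_i = 2930, so ȳ = 2930 / (6·(-146.5)) = -10/3.

-10/3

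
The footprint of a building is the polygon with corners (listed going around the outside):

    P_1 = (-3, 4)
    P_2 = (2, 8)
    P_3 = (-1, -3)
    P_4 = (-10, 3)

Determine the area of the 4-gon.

Apply Gauss's area formula: 2A = Σ (x_i·y_{i+1} − x_{i+1}·y_i), indices taken mod 4.
Cross-terms: -32, 2, -33, -31  ⇒  Σ = -94
Area = |Σ|/2 = 47.

47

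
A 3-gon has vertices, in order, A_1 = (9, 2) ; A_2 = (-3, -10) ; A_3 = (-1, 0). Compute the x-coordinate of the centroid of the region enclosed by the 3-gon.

5/3

Apply the surveyor's formula. First the cross-terms c_i = x_i·y_{i+1} − x_{i+1}·y_i:
  -84, -10, -2  ⇒  2A = -96, A = -48.
Then Σ (x_i + x_{i+1})·c_i = -480, so x̄ = -480 / (6·(-48)) = 5/3.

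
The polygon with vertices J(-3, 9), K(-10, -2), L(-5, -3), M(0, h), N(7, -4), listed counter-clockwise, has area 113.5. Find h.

The doubled signed area Σ (x_i y_{i+1} − x_{i+1} y_i) is linear in h.
With h=0 it equals 167; the coefficient of h is -12 (from the two edges through M).
So -12·h + 167 = 2·113.5 = 227 ⇒ h = -5.

-5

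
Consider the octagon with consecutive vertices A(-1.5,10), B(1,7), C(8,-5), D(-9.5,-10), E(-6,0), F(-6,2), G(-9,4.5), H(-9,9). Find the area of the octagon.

203.5

Cross-terms: -20.5, -61, -127.5, -60, -12, -9, -40.5, -76.5  ⇒  Σ = -407
Area = |Σ|/2 = 203.5.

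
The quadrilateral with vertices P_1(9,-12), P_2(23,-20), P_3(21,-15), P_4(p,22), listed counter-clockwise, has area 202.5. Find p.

-10

The doubled signed area Σ (x_i y_{i+1} − x_{i+1} y_i) is linear in p.
With p=0 it equals 435; the coefficient of p is 3 (from the two edges through P_4).
So 3·p + 435 = 2·202.5 = 405 ⇒ p = -10.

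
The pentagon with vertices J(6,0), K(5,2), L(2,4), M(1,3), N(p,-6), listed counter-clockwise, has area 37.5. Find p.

-5

The doubled signed area Σ (x_i y_{i+1} − x_{i+1} y_i) is linear in p.
With p=0 it equals 60; the coefficient of p is -3 (from the two edges through N).
So -3·p + 60 = 2·37.5 = 75 ⇒ p = -5.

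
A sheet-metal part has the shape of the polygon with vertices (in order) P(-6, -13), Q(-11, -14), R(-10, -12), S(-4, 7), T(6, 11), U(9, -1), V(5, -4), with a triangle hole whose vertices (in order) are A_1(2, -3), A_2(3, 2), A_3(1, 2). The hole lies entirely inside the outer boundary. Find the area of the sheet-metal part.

Outer boundary:
Σ = (-59) + (-8) + (-118) + (-86) + (-105) + (-31) + (-89) = -496
Area = |Σ|/2 = 248.
Hole:
Σ = (13) + (4) + (-7) = 10
Area = |Σ|/2 = 5.
Net area = 248 − 5 = 243.

243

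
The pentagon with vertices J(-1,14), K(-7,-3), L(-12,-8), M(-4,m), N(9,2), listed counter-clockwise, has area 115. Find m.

The doubled signed area Σ (x_i y_{i+1} − x_{i+1} y_i) is linear in m.
With m=0 it equals 209; the coefficient of m is -21 (from the two edges through M).
So -21·m + 209 = 2·115 = 230 ⇒ m = -1.

-1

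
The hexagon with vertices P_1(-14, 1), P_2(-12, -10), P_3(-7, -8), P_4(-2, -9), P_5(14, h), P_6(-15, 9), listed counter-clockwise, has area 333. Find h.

Write out the shoelace sum; only the two edges meeting at P_5 involve h:
2·Area = [((-2)·h − 14·(-9)) + (14·9 − (-15)·h)] + 336
       = 13·h + 588 = 666
⇒ h = 6.

6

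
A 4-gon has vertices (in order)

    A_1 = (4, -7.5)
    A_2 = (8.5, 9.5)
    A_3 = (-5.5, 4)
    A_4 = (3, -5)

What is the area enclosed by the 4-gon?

Apply Gauss's area formula: 2A = Σ (x_i·y_{i+1} − x_{i+1}·y_i), indices taken mod 4.
Σ = (101.75) + (86.25) + (15.5) + (-2.5) = 201
Area = |Σ|/2 = 100.5.

100.5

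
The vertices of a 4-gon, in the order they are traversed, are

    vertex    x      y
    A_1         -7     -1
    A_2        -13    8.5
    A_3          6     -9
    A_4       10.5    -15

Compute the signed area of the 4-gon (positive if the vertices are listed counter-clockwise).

-58.75

Σ = (-72.5) + (66) + (4.5) + (-115.5) = -117.5
Signed area = Σ/2 = -58.75 (negative ⇒ clockwise traversal).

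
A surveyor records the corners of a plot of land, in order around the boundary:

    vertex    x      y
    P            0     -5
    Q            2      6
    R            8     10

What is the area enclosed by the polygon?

P→Q: (0)(6) − (2)(-5) = 10
Q→R: (2)(10) − (8)(6) = -28
R→P: (8)(-5) − (0)(10) = -40
Σ = -58
Area = |Σ|/2 = 29.

29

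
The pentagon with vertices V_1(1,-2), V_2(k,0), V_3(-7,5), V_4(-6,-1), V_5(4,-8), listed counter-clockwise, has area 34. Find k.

Write out the shoelace sum; only the two edges meeting at V_2 involve k:
2·Area = [(1·0 − k·(-2)) + (k·5 − (-7)·0)] + 89
       = 7·k + 89 = 68
⇒ k = -3.

-3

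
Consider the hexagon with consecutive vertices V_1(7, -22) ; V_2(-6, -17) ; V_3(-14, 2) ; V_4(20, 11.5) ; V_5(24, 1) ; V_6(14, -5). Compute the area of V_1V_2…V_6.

682.5

Apply the surveyor's formula: 2A = Σ (x_i·y_{i+1} − x_{i+1}·y_i), indices taken mod 6.
Σ = (-251) + (-250) + (-201) + (-256) + (-134) + (-273) = -1365
Area = |Σ|/2 = 682.5.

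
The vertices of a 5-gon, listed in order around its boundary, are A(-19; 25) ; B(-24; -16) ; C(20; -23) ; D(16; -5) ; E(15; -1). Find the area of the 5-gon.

1229.5

Σ = (904) + (872) + (268) + (59) + (356) = 2459
Area = |Σ|/2 = 1229.5.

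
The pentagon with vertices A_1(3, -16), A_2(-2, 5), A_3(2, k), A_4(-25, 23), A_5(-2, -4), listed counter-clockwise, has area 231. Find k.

11

Write out the shoelace sum; only the two edges meeting at A_3 involve k:
2·Area = [((-2)·k − 2·5) + (2·23 − (-25)·k)] + 173
       = 23·k + 209 = 462
⇒ k = 11.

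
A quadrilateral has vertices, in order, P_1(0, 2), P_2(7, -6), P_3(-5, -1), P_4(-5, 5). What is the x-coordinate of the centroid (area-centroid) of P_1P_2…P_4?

Apply Gauss's area formula. First the cross-terms c_i = x_i·y_{i+1} − x_{i+1}·y_i:
  -14, -37, -30, -10  ⇒  2A = -91, A = -45.5.
Then Σ (x_i + x_{i+1})·c_i = 178, so x̄ = 178 / (6·(-45.5)) = -178/273.

-178/273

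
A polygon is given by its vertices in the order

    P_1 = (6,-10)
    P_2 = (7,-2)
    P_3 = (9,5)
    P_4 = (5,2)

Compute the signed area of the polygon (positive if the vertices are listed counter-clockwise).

21

Apply the shoelace formula: 2A = Σ (x_i·y_{i+1} − x_{i+1}·y_i), indices taken mod 4.
Σ = (58) + (53) + (-7) + (-62) = 42
Signed area = Σ/2 = 21 (positive ⇒ counter-clockwise traversal).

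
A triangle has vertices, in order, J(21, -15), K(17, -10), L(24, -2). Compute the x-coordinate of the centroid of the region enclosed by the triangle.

Apply Gauss's area formula. First the cross-terms c_i = x_i·y_{i+1} − x_{i+1}·y_i:
  45, 206, -318  ⇒  2A = -67, A = -33.5.
Then Σ (x_i + x_{i+1})·c_i = -4154, so x̄ = -4154 / (6·(-33.5)) = 62/3.

62/3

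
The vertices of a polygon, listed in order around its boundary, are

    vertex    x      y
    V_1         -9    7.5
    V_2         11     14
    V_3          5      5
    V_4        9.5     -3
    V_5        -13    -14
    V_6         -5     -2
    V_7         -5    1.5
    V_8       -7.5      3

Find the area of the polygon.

Apply Gauss's area formula: 2A = Σ (x_i·y_{i+1} − x_{i+1}·y_i), indices taken mod 8.
Σ = (-208.5) + (-15) + (-62.5) + (-172) + (-44) + (-17.5) + (-3.75) + (-29.25) = -552.5
Area = |Σ|/2 = 276.25.

276.25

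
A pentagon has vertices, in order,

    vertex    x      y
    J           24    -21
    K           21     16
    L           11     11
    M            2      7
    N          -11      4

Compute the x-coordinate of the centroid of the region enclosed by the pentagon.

82/7

Apply the surveyor's formula. First the cross-terms c_i = x_i·y_{i+1} − x_{i+1}·y_i:
  825, 55, 55, 85, 135  ⇒  2A = 1155, A = 577.5.
Then Σ (x_i + x_{i+1})·c_i = 40590, so x̄ = 40590 / (6·577.5) = 82/7.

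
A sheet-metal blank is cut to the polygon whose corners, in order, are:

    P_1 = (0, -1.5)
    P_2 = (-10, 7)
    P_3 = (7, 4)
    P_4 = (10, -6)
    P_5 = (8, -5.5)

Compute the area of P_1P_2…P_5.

102.5

Apply the surveyor's formula: 2A = Σ (x_i·y_{i+1} − x_{i+1}·y_i), indices taken mod 5.
Cross-terms: -15, -89, -82, -7, -12  ⇒  Σ = -205
Area = |Σ|/2 = 102.5.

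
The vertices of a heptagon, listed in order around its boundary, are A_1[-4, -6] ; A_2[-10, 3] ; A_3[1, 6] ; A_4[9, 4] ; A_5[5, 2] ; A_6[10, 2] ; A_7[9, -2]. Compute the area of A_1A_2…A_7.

148.5

Apply the shoelace (surveyor's) formula: 2A = Σ (x_i·y_{i+1} − x_{i+1}·y_i), indices taken mod 7.
Σ = (-72) + (-63) + (-50) + (-2) + (-10) + (-38) + (-62) = -297
Area = |Σ|/2 = 148.5.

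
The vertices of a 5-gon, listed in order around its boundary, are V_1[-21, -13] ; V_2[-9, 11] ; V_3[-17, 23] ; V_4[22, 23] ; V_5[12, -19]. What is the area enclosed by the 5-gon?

Cross-terms: -348, -20, -897, -694, -555  ⇒  Σ = -2514
Area = |Σ|/2 = 1257.

1257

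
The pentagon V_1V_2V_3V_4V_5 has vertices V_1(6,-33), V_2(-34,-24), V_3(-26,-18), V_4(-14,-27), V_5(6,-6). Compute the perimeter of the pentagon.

122

|V_1V_2| = √((-40)² + (9)²) = √1681 = 41
|V_2V_3| = √((8)² + (6)²) = √100 = 10
|V_3V_4| = √((12)² + (-9)²) = √225 = 15
|V_4V_5| = √((20)² + (21)²) = √841 = 29
|V_5V_1| = √((0)² + (-27)²) = √729 = 27
Perimeter = 41 + 10 + 15 + 29 + 27 = 122.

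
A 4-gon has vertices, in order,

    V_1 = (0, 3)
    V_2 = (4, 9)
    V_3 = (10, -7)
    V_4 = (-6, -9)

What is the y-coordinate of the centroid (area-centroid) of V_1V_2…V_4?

-46/21

Apply Gauss's area formula. First the cross-terms c_i = x_i·y_{i+1} − x_{i+1}·y_i:
  -12, -118, -132, -18  ⇒  2A = -280, A = -140.
Then Σ (y_i + y_{i+1})·c_i = 1840, so ȳ = 1840 / (6·(-140)) = -46/21.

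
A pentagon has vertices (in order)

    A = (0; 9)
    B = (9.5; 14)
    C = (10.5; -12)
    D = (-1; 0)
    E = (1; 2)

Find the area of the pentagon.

Apply the shoelace formula: 2A = Σ (x_i·y_{i+1} − x_{i+1}·y_i), indices taken mod 5.
Cross-terms: -85.5, -261, -12, -2, 9  ⇒  Σ = -351.5
Area = |Σ|/2 = 175.75.

175.75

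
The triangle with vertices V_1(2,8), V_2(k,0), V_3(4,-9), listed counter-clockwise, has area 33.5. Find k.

Write out the shoelace sum; only the two edges meeting at V_2 involve k:
2·Area = [(2·0 − k·8) + (k·(-9) − 4·0)] + 50
       = -17·k + 50 = 67
⇒ k = -1.

-1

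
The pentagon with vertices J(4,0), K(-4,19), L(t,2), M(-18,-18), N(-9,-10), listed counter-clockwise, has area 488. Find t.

The doubled signed area Σ (x_i y_{i+1} − x_{i+1} y_i) is linear in t.
With t=0 it equals 162; the coefficient of t is -37 (from the two edges through L).
So -37·t + 162 = 2·488 = 976 ⇒ t = -22.

-22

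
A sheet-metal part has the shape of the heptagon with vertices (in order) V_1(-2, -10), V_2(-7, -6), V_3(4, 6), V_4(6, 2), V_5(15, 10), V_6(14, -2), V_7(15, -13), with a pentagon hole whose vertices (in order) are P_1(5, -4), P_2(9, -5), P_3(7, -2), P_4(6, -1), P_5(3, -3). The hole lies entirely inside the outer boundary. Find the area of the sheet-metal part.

Outer boundary:
Σ = (-58) + (-18) + (-28) + (30) + (-170) + (-152) + (-176) = -572
Area = |Σ|/2 = 286.
Hole:
P_1→P_2: (5)(-5) − (9)(-4) = 11
P_2→P_3: (9)(-2) − (7)(-5) = 17
P_3→P_4: (7)(-1) − (6)(-2) = 5
P_4→P_5: (6)(-3) − (3)(-1) = -15
P_5→P_1: (3)(-4) − (5)(-3) = 3
Σ = 21
Area = |Σ|/2 = 10.5.
Net area = 286 − 10.5 = 275.5.

275.5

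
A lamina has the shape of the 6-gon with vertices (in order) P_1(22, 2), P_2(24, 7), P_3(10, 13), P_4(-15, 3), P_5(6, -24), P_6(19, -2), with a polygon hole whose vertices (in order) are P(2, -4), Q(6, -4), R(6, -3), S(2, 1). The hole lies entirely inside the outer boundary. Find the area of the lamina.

Outer boundary:
Apply the surveyor's formula: 2A = Σ (x_i·y_{i+1} − x_{i+1}·y_i), indices taken mod 6.
Σ = (106) + (242) + (225) + (342) + (444) + (82) = 1441
Area = |Σ|/2 = 720.5.
Hole:
Σ = (16) + (6) + (12) + (-10) = 24
Area = |Σ|/2 = 12.
Net area = 720.5 − 12 = 708.5.

708.5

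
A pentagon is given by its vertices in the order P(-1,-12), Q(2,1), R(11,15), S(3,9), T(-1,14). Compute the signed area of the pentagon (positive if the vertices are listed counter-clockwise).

P→Q: (-1)(1) − (2)(-12) = 23
Q→R: (2)(15) − (11)(1) = 19
R→S: (11)(9) − (3)(15) = 54
S→T: (3)(14) − (-1)(9) = 51
T→P: (-1)(-12) − (-1)(14) = 26
Σ = 173
Signed area = Σ/2 = 86.5 (positive ⇒ counter-clockwise traversal).

86.5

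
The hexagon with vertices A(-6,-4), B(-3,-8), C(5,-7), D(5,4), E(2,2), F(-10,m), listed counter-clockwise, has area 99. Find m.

The doubled signed area Σ (x_i y_{i+1} − x_{i+1} y_i) is linear in m.
With m=0 it equals 214; the coefficient of m is 8 (from the two edges through F).
So 8·m + 214 = 2·99 = 198 ⇒ m = -2.

-2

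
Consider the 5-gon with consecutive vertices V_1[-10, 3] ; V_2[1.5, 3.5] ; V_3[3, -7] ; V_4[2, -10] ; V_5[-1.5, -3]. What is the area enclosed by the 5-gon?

66

V_1→V_2: (-10)(3.5) − (1.5)(3) = -39.5
V_2→V_3: (1.5)(-7) − (3)(3.5) = -21
V_3→V_4: (3)(-10) − (2)(-7) = -16
V_4→V_5: (2)(-3) − (-1.5)(-10) = -21
V_5→V_1: (-1.5)(3) − (-10)(-3) = -34.5
Σ = -132
Area = |Σ|/2 = 66.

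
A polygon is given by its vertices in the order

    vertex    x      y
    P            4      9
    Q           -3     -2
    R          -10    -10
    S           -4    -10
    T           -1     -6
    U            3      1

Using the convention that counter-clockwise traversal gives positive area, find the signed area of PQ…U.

71.5

P→Q: (4)(-2) − (-3)(9) = 19
Q→R: (-3)(-10) − (-10)(-2) = 10
R→S: (-10)(-10) − (-4)(-10) = 60
S→T: (-4)(-6) − (-1)(-10) = 14
T→U: (-1)(1) − (3)(-6) = 17
U→P: (3)(9) − (4)(1) = 23
Σ = 143
Signed area = Σ/2 = 71.5 (positive ⇒ counter-clockwise traversal).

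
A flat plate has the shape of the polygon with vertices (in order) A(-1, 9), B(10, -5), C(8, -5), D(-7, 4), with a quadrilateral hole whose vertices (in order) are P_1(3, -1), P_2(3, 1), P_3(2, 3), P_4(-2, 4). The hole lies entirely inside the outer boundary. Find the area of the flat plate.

Outer boundary:
Σ = (-85) + (-10) + (-3) + (-59) = -157
Area = |Σ|/2 = 78.5.
Hole:
Apply the shoelace (surveyor's) formula: 2A = Σ (x_i·y_{i+1} − x_{i+1}·y_i), indices taken mod 4.
Cross-terms: 6, 7, 14, -10  ⇒  Σ = 17
Area = |Σ|/2 = 8.5.
Net area = 78.5 − 8.5 = 70.

70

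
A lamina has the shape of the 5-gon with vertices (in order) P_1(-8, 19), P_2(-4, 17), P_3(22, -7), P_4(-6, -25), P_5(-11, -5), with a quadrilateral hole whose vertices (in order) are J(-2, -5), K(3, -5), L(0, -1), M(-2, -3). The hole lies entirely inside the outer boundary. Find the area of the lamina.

Outer boundary:
Apply the surveyor's formula: 2A = Σ (x_i·y_{i+1} − x_{i+1}·y_i), indices taken mod 5.
Cross-terms: -60, -346, -592, -245, -249  ⇒  Σ = -1492
Area = |Σ|/2 = 746.
Hole:
Cross-terms: 25, -3, -2, 4  ⇒  Σ = 24
Area = |Σ|/2 = 12.
Net area = 746 − 12 = 734.

734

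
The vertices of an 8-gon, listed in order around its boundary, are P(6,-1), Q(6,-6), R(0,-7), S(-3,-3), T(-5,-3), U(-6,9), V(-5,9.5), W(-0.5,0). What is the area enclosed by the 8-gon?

84.375

P→Q: (6)(-6) − (6)(-1) = -30
Q→R: (6)(-7) − (0)(-6) = -42
R→S: (0)(-3) − (-3)(-7) = -21
S→T: (-3)(-3) − (-5)(-3) = -6
T→U: (-5)(9) − (-6)(-3) = -63
U→V: (-6)(9.5) − (-5)(9) = -12
V→W: (-5)(0) − (-0.5)(9.5) = 4.75
W→P: (-0.5)(-1) − (6)(0) = 0.5
Σ = -168.75
Area = |Σ|/2 = 84.375.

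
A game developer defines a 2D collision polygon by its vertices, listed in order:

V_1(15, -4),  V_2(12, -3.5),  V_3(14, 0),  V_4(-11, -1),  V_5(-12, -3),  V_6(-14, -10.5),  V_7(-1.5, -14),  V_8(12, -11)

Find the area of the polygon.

Σ = (-4.5) + (49) + (-14) + (21) + (84) + (180.25) + (184.5) + (117) = 617.25
Area = |Σ|/2 = 308.625.

308.625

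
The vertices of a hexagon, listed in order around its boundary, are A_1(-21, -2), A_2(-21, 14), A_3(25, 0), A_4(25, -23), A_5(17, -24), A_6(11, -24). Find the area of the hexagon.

1070

Apply the shoelace (surveyor's) formula: 2A = Σ (x_i·y_{i+1} − x_{i+1}·y_i), indices taken mod 6.
Σ = (-336) + (-350) + (-575) + (-209) + (-144) + (-526) = -2140
Area = |Σ|/2 = 1070.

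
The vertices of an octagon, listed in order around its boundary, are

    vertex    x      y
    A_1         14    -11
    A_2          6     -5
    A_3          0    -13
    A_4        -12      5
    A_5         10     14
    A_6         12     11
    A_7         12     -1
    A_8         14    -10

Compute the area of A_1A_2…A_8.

Apply the shoelace formula: 2A = Σ (x_i·y_{i+1} − x_{i+1}·y_i), indices taken mod 8.
Σ = (-4) + (-78) + (-156) + (-218) + (-58) + (-144) + (-106) + (-14) = -778
Area = |Σ|/2 = 389.

389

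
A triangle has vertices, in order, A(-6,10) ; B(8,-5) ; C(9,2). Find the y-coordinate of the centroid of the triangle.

Apply the shoelace (surveyor's) formula. First the cross-terms c_i = x_i·y_{i+1} − x_{i+1}·y_i:
  -50, 61, 102  ⇒  2A = 113, A = 56.5.
Then Σ (y_i + y_{i+1})·c_i = 791, so ȳ = 791 / (6·56.5) = 7/3.

7/3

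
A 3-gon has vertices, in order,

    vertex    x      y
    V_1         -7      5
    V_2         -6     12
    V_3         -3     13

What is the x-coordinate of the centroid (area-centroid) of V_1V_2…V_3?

Apply the shoelace formula. First the cross-terms c_i = x_i·y_{i+1} − x_{i+1}·y_i:
  -54, -42, 76  ⇒  2A = -20, A = -10.
Then Σ (x_i + x_{i+1})·c_i = 320, so x̄ = 320 / (6·(-10)) = -16/3.

-16/3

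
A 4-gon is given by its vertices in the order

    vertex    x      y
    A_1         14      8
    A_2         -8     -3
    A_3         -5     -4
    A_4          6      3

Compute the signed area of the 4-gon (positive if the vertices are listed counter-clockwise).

Cross-terms: 22, 17, 9, 6  ⇒  Σ = 54
Signed area = Σ/2 = 27 (positive ⇒ counter-clockwise traversal).

27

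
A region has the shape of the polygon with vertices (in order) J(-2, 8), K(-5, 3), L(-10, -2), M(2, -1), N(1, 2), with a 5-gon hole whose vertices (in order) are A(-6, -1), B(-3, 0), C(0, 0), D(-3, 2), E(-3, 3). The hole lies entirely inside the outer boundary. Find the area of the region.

Outer boundary:
Σ = (34) + (40) + (14) + (5) + (12) = 105
Area = |Σ|/2 = 52.5.
Hole:
Σ = (-3) + (0) + (0) + (-3) + (21) = 15
Area = |Σ|/2 = 7.5.
Net area = 52.5 − 7.5 = 45.

45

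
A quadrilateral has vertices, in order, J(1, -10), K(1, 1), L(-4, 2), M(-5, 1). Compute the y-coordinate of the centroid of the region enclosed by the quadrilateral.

Apply the shoelace (surveyor's) formula. First the cross-terms c_i = x_i·y_{i+1} − x_{i+1}·y_i:
  11, 6, 6, 49  ⇒  2A = 72, A = 36.
Then Σ (y_i + y_{i+1})·c_i = -504, so ȳ = -504 / (6·36) = -7/3.

-7/3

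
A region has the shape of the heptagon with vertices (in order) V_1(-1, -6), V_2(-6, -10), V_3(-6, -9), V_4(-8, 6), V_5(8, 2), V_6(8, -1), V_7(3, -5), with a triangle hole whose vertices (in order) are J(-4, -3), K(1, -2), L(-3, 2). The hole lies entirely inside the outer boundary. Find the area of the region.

132

Outer boundary:
Cross-terms: -26, -6, -108, -64, -24, -37, -23  ⇒  Σ = -288
Area = |Σ|/2 = 144.
Hole:
Apply Gauss's area formula: 2A = Σ (x_i·y_{i+1} − x_{i+1}·y_i), indices taken mod 3.
Σ = (11) + (-4) + (17) = 24
Area = |Σ|/2 = 12.
Net area = 144 − 12 = 132.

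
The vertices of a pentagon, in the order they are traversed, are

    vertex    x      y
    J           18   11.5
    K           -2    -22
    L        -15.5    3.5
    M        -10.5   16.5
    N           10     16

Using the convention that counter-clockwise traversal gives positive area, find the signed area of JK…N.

-723

Apply the shoelace formula: 2A = Σ (x_i·y_{i+1} − x_{i+1}·y_i), indices taken mod 5.
J→K: (18)(-22) − (-2)(11.5) = -373
K→L: (-2)(3.5) − (-15.5)(-22) = -348
L→M: (-15.5)(16.5) − (-10.5)(3.5) = -219
M→N: (-10.5)(16) − (10)(16.5) = -333
N→J: (10)(11.5) − (18)(16) = -173
Σ = -1446
Signed area = Σ/2 = -723 (negative ⇒ clockwise traversal).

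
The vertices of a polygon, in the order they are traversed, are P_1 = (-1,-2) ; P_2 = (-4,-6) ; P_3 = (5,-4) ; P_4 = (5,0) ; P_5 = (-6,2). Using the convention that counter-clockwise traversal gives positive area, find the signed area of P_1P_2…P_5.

Apply the surveyor's formula: 2A = Σ (x_i·y_{i+1} − x_{i+1}·y_i), indices taken mod 5.
Σ = (-2) + (46) + (20) + (10) + (14) = 88
Signed area = Σ/2 = 44 (positive ⇒ counter-clockwise traversal).

44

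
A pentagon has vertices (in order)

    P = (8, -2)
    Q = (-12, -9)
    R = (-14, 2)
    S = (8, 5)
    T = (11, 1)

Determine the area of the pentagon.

Apply Gauss's area formula: 2A = Σ (x_i·y_{i+1} − x_{i+1}·y_i), indices taken mod 5.
Σ = (-96) + (-150) + (-86) + (-47) + (-30) = -409
Area = |Σ|/2 = 204.5.

204.5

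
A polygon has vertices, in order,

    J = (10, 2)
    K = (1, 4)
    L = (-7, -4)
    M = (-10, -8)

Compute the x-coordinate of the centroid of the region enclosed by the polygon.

Apply Gauss's area formula. First the cross-terms c_i = x_i·y_{i+1} − x_{i+1}·y_i:
  38, 24, 16, 60  ⇒  2A = 138, A = 69.
Then Σ (x_i + x_{i+1})·c_i = 2, so x̄ = 2 / (6·69) = 1/207.

1/207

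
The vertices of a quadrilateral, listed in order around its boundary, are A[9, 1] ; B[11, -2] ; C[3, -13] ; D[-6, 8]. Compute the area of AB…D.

149

Apply Gauss's area formula: 2A = Σ (x_i·y_{i+1} − x_{i+1}·y_i), indices taken mod 4.
Σ = (-29) + (-137) + (-54) + (-78) = -298
Area = |Σ|/2 = 149.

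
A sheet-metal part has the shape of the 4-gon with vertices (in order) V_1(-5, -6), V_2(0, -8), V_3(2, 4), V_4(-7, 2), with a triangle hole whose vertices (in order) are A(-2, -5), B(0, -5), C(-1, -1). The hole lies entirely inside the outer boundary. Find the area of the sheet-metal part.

Outer boundary:
Apply the shoelace (surveyor's) formula: 2A = Σ (x_i·y_{i+1} − x_{i+1}·y_i), indices taken mod 4.
V_1→V_2: (-5)(-8) − (0)(-6) = 40
V_2→V_3: (0)(4) − (2)(-8) = 16
V_3→V_4: (2)(2) − (-7)(4) = 32
V_4→V_1: (-7)(-6) − (-5)(2) = 52
Σ = 140
Area = |Σ|/2 = 70.
Hole:
Σ = (10) + (-5) + (3) = 8
Area = |Σ|/2 = 4.
Net area = 70 − 4 = 66.

66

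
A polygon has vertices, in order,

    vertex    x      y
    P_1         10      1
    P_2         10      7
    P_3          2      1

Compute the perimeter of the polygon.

|P_1P_2| = √((0)² + (6)²) = √36 = 6
|P_2P_3| = √((-8)² + (-6)²) = √100 = 10
|P_3P_1| = √((8)² + (0)²) = √64 = 8
Perimeter = 6 + 10 + 8 = 24.

24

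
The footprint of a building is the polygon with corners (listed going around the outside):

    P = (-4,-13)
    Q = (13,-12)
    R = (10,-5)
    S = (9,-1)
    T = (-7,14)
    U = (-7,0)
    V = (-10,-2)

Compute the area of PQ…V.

330

Apply the surveyor's formula: 2A = Σ (x_i·y_{i+1} − x_{i+1}·y_i), indices taken mod 7.
Σ = (217) + (55) + (35) + (119) + (98) + (14) + (122) = 660
Area = |Σ|/2 = 330.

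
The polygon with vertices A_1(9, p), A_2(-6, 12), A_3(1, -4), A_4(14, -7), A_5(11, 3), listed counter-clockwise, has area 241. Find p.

The doubled signed area Σ (x_i y_{i+1} − x_{i+1} y_i) is linear in p.
With p=0 it equals 261; the coefficient of p is 17 (from the two edges through A_1).
So 17·p + 261 = 2·241 = 482 ⇒ p = 13.

13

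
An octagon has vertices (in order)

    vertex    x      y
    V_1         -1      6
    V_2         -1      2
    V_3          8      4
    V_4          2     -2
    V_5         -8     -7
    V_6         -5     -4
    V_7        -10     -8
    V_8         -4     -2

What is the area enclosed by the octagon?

55.5

Σ = (4) + (-20) + (-24) + (-30) + (-3) + (0) + (-12) + (-26) = -111
Area = |Σ|/2 = 55.5.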